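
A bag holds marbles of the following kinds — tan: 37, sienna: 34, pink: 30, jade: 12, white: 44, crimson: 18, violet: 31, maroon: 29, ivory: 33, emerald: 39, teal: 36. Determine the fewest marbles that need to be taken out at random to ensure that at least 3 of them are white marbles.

In the worst case for collecting white marbles, every non-white marble comes out first.
There are 37 + 34 + 30 + 12 + 18 + 31 + 29 + 33 + 39 + 36 = 299 non-white marbles altogether.
After those, each further marble must be white, so 299 + 3 = 302 draws guarantee 3 white marbles.

302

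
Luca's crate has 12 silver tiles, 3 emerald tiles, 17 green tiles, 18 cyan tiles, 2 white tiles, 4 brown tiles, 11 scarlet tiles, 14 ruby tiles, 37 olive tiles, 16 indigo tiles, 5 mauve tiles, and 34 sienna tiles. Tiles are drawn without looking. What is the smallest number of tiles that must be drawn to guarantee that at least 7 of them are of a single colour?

An adversary could hand out at most 6 tiles per colour (4 colours run out sooner): 6 + 3 + 6 + 6 + 2 + 4 + 6 + 6 + 6 + 6 + 5 + 6 = 62 tiles and still no colour has 7.
One more tile lands in a colour already at 6, so 63 draws are enough and 62 are not.

63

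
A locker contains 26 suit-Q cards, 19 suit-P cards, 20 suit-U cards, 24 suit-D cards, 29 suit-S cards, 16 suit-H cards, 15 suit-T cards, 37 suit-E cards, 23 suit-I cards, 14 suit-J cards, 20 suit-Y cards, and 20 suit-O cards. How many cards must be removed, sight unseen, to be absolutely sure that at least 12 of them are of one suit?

By the pigeonhole principle, the 12 suits are the holes; the cards drawn are the pigeons.
To avoid 12 of any one suit, the worst case takes at most 11 of each suit.
That gives 11 + 11 + 11 + 11 + 11 + 11 + 11 + 11 + 11 + 11 + 11 + 11 = 132 cards with no suit reaching 12.
The next card forces some suit to 12, so 132 + 1 = 133.

133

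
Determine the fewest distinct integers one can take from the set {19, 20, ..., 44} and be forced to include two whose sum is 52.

20

Two chosen integers sum to 52 exactly when both halves of some pair {x, 52−x} with 19 ≤ x ≤ 52−x ≤ 33 are chosen — 7 such pairs.
The remaining 12 elements (those with no distinct partner in range) can never complete a 52-sum, so the worst case takes all of them and one from each pair: 12 + 7 = 19.
Pigeonhole: the 20th integer has to be the second member of some pair, so 19 + 1 = 20.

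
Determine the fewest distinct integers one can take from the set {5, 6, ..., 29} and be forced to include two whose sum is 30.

16

Two chosen integers sum to 30 exactly when both halves of some pair {x, 30−x} with 5 ≤ x ≤ 30−x ≤ 25 are chosen — 10 such pairs.
The remaining 5 elements (those with no distinct partner in range) can never complete a 30-sum, so the worst case takes all of them and one from each pair: 5 + 10 = 15.
The 16th integer has to be the second member of some pair, so 15 + 1 = 16.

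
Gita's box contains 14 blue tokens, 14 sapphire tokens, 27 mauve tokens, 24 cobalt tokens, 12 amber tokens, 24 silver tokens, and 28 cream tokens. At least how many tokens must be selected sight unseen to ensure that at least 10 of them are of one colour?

Put each drawn token into a box by colour. The largest draw with every box below 10 takes min(count, 9) from each colour.
Σ min(cᵢ, 9) = 9 + 9 + 9 + 9 + 9 + 9 + 9 = 63.
Draw number 63 + 1 = 64 must push one box to 10.

64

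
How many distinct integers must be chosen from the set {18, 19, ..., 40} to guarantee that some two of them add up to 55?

Two chosen integers sum to 55 exactly when both halves of some pair {x, 55−x} with 18 ≤ x ≤ 55−x ≤ 37 are chosen — 10 such pairs.
The remaining 3 elements (those with no distinct partner in range) can never complete a 55-sum, so the worst case takes all of them and one from each pair: 3 + 10 = 13.
Pigeonhole: the 14th integer has to be the second member of some pair, so 13 + 1 = 14.

14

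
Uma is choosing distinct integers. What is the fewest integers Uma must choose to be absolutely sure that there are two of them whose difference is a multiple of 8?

Integers whose pairwise differences are multiples of 8 are exactly those sharing a remainder mod 8. The 8 residue classes mod 8 are the pigeonholes.
With 8 integers one could put 1 in each residue class and have no class reach 2.
The 9th integer pushes some class to 2, so 8·1 + 1 = 9.

9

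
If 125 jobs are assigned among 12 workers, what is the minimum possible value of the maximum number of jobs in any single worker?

Pigeonhole: the 12 workers are the holes and the 125 jobs are the pigeons.
If every worker held at most 10 jobs, the total would be at most 12 × 10 = 120, which is less than 125.
So some worker holds at least ⌈125/12⌉ = 11 jobs.

11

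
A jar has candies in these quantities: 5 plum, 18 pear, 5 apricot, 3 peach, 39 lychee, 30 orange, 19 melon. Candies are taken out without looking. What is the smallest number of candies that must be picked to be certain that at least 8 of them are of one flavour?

42

By the pigeonhole principle, the 7 flavours are the holes; the candies drawn are the pigeons.
To avoid 8 of any one flavour, the worst case takes at most 7 of each flavour, or every candy of a flavour that has fewer than 7.
That gives 5 + 7 + 5 + 3 + 7 + 7 + 7 = 41 candies with no flavour reaching 8.
The next candy forces some flavour to 8, so 41 + 1 = 42.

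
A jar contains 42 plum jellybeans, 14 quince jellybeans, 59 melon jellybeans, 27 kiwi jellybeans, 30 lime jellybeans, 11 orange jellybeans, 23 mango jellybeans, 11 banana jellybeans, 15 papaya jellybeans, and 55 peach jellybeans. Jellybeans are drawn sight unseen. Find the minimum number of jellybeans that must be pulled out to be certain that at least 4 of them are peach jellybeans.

In the worst case for collecting peach jellybeans, every non-peach jellybean comes out first.
There are 42 + 14 + 59 + 27 + 30 + 11 + 23 + 11 + 15 = 232 non-peach jellybeans altogether.
After those, each further jellybean must be peach, so 232 + 4 = 236 draws guarantee 4 peach jellybeans.

236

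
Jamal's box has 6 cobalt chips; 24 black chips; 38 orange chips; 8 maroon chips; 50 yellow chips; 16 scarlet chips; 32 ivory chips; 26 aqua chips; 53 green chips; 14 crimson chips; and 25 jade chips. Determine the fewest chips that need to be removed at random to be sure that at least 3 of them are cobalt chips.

In the worst case for collecting cobalt chips, every non-cobalt chip comes out first.
There are 24 + 38 + 8 + 50 + 16 + 32 + 26 + 53 + 14 + 25 = 286 non-cobalt chips altogether.
After those, each further chip must be cobalt, so 286 + 3 = 289 draws guarantee 3 cobalt chips.

289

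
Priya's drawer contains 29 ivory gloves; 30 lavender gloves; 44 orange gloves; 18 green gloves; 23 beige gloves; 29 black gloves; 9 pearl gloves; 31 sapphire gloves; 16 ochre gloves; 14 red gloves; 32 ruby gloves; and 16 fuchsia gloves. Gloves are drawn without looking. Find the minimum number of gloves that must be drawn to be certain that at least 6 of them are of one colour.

61

An adversary could hand out at most 5 gloves per colour: 5 + 5 + 5 + 5 + 5 + 5 + 5 + 5 + 5 + 5 + 5 + 5 = 60 gloves and still no colour has 6.
One more glove lands in a colour already at 5, so 61 draws are enough and 60 are not.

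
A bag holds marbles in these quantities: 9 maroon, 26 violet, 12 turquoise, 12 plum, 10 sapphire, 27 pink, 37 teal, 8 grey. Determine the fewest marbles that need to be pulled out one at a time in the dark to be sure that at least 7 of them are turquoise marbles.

136

In the worst case for collecting turquoise marbles, every non-turquoise marble comes out first.
There are 9 + 26 + 12 + 10 + 27 + 37 + 8 = 129 non-turquoise marbles altogether.
After those, each further marble must be turquoise, so 129 + 7 = 136 draws guarantee 7 turquoise marbles.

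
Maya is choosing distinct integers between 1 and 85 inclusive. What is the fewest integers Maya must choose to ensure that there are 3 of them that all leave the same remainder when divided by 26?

53

The 26 residue classes mod 26 are the pigeonholes.
With 52 integers one could put 2 in each residue class and have no class reach 3.
The 53rd integer pushes some class to 3, so 26·2 + 1 = 53.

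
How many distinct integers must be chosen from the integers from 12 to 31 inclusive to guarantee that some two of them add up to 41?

A set avoiding the sum 41 can contain at most one of each pair {x, 41−x}, plus the 2 elements whose complement lies outside the range.
The integers 21, …, 31 (11 of them) are such a set: any two sum to at least 21+22 = 43 > 41.
Any 12th integer completes one of the 9 pairs, so 12 choices force a sum of 41.

12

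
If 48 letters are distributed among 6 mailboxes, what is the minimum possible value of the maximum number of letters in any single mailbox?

By pigeonhole, the 6 mailboxes are the holes and the 48 letters are the pigeons.
If every mailbox held at most 7 letters, the total would be at most 6 × 7 = 42, which is less than 48.
So some mailbox holds at least ⌈48/6⌉ = 8 letters.

8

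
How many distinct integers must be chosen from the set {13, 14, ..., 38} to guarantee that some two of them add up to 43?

18

A set avoiding the sum 43 can contain at most one of each pair {x, 43−x}, plus the 8 elements whose complement lies outside the range.
The integers 22, …, 38 (17 of them) are such a set: any two sum to at least 22+23 = 45 > 43.
Pigeonhole: any 18th integer completes one of the 9 pairs, so 18 choices force a sum of 43.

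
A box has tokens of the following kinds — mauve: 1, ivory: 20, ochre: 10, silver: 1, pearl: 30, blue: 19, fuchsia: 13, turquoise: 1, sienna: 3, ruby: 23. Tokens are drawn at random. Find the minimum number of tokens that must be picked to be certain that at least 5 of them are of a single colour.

An adversary could hand out at most 4 tokens per colour (4 colours run out sooner): 1 + 4 + 4 + 1 + 4 + 4 + 4 + 1 + 3 + 4 = 30 tokens and still no colour has 5.
By pigeonhole, one more token lands in a colour already at 4, so 31 draws are enough and 30 are not.

31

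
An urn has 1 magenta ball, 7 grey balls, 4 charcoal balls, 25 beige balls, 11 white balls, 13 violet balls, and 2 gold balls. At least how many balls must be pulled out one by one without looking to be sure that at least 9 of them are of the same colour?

An adversary could hand out at most 8 balls per colour (4 colours run out sooner): 1 + 7 + 4 + 8 + 8 + 8 + 2 = 38 balls and still no colour has 9.
One more ball lands in a colour already at 8, so 39 draws are enough and 38 are not.

39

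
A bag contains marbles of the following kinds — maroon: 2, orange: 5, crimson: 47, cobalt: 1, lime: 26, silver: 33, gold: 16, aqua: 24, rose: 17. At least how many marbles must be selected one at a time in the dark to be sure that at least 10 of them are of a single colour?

63

An adversary could hand out at most 9 marbles per colour (maroon, orange, cobalt run out sooner): 2 + 5 + 9 + 1 + 9 + 9 + 9 + 9 + 9 = 62 marbles and still no colour has 10.
By pigeonhole, one more marble lands in a colour already at 9, so 63 draws are enough and 62 are not.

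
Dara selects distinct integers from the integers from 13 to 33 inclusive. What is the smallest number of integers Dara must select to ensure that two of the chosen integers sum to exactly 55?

Group the elements by complementary pair {x, 55−x}: {22,33}, {23,32}, {24,31}, …, giving 6 two-element pairs and 9 integers whose partner 55−x falls outside [13,33].
Treating each of those 15 groups as a pigeonhole, one can pick one integer per group — 15 integers — with no two summing to 55.
The 16th integer lands in an occupied pair, forcing a sum of 55.

16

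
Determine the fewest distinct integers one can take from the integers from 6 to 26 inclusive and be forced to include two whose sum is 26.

A set avoiding the sum 26 can contain at most one of each pair {x, 26−x}, plus the 7 elements whose complement lies outside the range or equal to its own complement.
The integers 13, …, 26 (14 of them) are such a set: any two sum to at least 13+14 = 27 > 26.
By the pigeonhole principle, any 15th integer completes one of the 7 pairs, so 15 choices force a sum of 26.

15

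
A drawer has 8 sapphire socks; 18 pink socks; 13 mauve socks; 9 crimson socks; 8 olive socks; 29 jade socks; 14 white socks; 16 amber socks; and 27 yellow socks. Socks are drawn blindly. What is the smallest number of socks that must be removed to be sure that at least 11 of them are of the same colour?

86

By pigeonhole, put each drawn sock into a box by colour. The largest draw with every box below 11 takes min(count, 10) from each colour; colours with fewer than 10 contribute all they have.
Σ min(cᵢ, 10) = 8 + 10 + 10 + 9 + 8 + 10 + 10 + 10 + 10 = 85.
Draw number 85 + 1 = 86 must push one box to 11.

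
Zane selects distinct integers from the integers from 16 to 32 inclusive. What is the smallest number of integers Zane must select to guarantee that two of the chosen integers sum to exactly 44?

12

A set avoiding the sum 44 can contain at most one of each pair {x, 44−x}, plus the 5 elements whose complement lies outside the range or equal to its own complement.
The integers 22, …, 32 (11 of them) are such a set: any two sum to at least 22+23 = 45 > 44.
By pigeonhole, any 12th integer completes one of the 6 pairs, so 12 choices force a sum of 44.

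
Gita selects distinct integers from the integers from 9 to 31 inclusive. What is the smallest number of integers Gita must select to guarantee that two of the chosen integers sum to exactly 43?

Group the elements by complementary pair {x, 43−x}: {12,31}, {13,30}, {14,29}, …, giving 10 two-element pairs and 3 integers whose partner 43−x falls outside [9,31].
By pigeonhole, treating each of those 13 groups as a pigeonhole, one can pick one integer per group — 13 integers — with no two summing to 43.
The 14th integer lands in an occupied pair, forcing a sum of 43.

14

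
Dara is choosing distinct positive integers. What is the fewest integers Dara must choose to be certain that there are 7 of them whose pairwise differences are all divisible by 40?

241

Integers whose pairwise differences are multiples of 40 are exactly those sharing a remainder mod 40. The 40 residue classes mod 40 are the pigeonholes.
With 240 integers one could put 6 in each residue class and have no class reach 7.
The 241st integer pushes some class to 7, so 40·6 + 1 = 241.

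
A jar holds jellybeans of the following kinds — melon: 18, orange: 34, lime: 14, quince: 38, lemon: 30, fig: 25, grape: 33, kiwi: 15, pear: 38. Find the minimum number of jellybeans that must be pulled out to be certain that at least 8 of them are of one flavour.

64

The 9 flavours are the holes; the jellybeans drawn are the pigeons.
To avoid 8 of any one flavour, the worst case takes at most 7 of each flavour.
That gives 7 + 7 + 7 + 7 + 7 + 7 + 7 + 7 + 7 = 63 jellybeans with no flavour reaching 8.
The next jellybean forces some flavour to 8, so 63 + 1 = 64.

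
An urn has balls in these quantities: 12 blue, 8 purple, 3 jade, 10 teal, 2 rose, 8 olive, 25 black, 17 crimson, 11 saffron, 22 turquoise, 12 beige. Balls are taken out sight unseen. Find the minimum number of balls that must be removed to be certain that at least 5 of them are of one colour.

42

By pigeonhole, put each drawn ball into a box by colour. The largest draw with every box below 5 takes min(count, 4) from each colour; colours with fewer than 4 contribute all they have.
Σ min(cᵢ, 4) = 4 + 4 + 3 + 4 + 2 + 4 + 4 + 4 + 4 + 4 + 4 = 41.
Draw number 41 + 1 = 42 must push one box to 5.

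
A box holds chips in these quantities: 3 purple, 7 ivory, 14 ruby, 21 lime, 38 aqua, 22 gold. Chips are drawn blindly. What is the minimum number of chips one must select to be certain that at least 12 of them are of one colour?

An adversary could hand out at most 11 chips per colour (purple, ivory run out sooner): 3 + 7 + 11 + 11 + 11 + 11 = 54 chips and still no colour has 12.
By pigeonhole, one more chip lands in a colour already at 11, so 55 draws are enough and 54 are not.

55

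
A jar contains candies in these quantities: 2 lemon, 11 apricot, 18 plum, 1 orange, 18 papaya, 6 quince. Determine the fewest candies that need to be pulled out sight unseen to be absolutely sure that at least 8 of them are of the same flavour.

31

By the pigeonhole principle, the 6 flavours are the holes; the candies drawn are the pigeons.
To avoid 8 of any one flavour, the worst case takes at most 7 of each flavour, or every candy of a flavour that has fewer than 7.
That gives 2 + 7 + 7 + 1 + 7 + 6 = 30 candies with no flavour reaching 8.
The next candy forces some flavour to 8, so 30 + 1 = 31.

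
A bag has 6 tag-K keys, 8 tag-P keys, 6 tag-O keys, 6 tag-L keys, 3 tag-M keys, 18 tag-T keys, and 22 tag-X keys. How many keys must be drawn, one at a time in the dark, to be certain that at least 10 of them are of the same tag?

Pigeonhole: the 7 tags are the holes; the keys drawn are the pigeons.
To avoid 10 of any one tag, the worst case takes at most 9 of each tag, or every key of a tag that has fewer than 9.
That gives 6 + 8 + 6 + 6 + 3 + 9 + 9 = 47 keys with no tag reaching 10.
The next key forces some tag to 10, so 47 + 1 = 48.

48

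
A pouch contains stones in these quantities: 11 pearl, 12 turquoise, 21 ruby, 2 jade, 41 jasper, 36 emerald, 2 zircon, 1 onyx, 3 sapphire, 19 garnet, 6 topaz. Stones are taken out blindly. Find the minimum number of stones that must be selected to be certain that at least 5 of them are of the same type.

37

By the pigeonhole principle, put each drawn stone into a box by type. The largest draw with every box below 5 takes min(count, 4) from each type; types with fewer than 4 contribute all they have.
Σ min(cᵢ, 4) = 4 + 4 + 4 + 2 + 4 + 4 + 2 + 1 + 3 + 4 + 4 = 36.
Draw number 36 + 1 = 37 must push one box to 5.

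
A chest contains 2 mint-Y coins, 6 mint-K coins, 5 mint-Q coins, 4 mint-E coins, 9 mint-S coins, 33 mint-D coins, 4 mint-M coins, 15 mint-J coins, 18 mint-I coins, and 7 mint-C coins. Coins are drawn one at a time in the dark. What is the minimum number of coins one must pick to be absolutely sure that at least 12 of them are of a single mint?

71

An adversary could hand out at most 11 coins per mint (7 mints run out sooner): 2 + 6 + 5 + 4 + 9 + 11 + 4 + 11 + 11 + 7 = 70 coins and still no mint has 12.
One more coin lands in a mint already at 11, so 71 draws are enough and 70 are not.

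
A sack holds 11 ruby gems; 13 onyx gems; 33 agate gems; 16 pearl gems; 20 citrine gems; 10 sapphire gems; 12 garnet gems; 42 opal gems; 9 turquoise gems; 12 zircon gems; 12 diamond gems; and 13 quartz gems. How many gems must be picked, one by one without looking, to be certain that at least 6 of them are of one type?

61

By pigeonhole, the 12 types are the holes; the gems drawn are the pigeons.
To avoid 6 of any one type, the worst case takes at most 5 of each type.
That gives 5 + 5 + 5 + 5 + 5 + 5 + 5 + 5 + 5 + 5 + 5 + 5 = 60 gems with no type reaching 6.
The next gem forces some type to 6, so 60 + 1 = 61.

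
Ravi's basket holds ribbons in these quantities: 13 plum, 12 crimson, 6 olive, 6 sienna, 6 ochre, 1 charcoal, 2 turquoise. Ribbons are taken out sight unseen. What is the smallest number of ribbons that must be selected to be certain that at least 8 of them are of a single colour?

36

Pigeonhole: put each drawn ribbon into a box by colour. The largest draw with every box below 8 takes min(count, 7) from each colour; colours with fewer than 7 contribute all they have.
Σ min(cᵢ, 7) = 7 + 7 + 6 + 6 + 6 + 1 + 2 = 35.
Draw number 35 + 1 = 36 must push one box to 8.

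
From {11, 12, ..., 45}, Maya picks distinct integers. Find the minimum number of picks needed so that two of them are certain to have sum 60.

A set avoiding the sum 60 can contain at most one of each pair {x, 60−x}, plus the 5 elements whose complement lies outside the range or equal to its own complement.
The integers 11, …, 30 (20 of them) are such a set: any two sum to at least 11+12 = 23 and at most 29+30 = 59 < 60.
Any 21st integer completes one of the 15 pairs, so 21 choices force a sum of 60.

21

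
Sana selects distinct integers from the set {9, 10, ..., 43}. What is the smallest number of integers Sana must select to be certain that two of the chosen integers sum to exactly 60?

23

Two chosen integers sum to 60 exactly when both halves of some pair {x, 60−x} with 17 ≤ x ≤ 60−x ≤ 43 are chosen — 13 such pairs.
The remaining 9 elements (those with no distinct partner in range) can never complete a 60-sum, so the worst case takes all of them and one from each pair: 9 + 13 = 22.
By pigeonhole, the 23rd integer has to be the second member of some pair, so 22 + 1 = 23.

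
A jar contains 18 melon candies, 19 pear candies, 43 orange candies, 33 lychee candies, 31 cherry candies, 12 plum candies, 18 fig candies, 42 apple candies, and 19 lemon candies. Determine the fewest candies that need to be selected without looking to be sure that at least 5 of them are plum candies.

In the worst case for collecting plum candies, every non-plum candy comes out first.
There are 18 + 19 + 43 + 33 + 31 + 18 + 42 + 19 = 223 non-plum candies altogether.
After those, each further candy must be plum, so 223 + 5 = 228 draws guarantee 5 plum candies.

228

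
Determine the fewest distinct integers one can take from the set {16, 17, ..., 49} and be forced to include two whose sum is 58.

22

A set avoiding the sum 58 can contain at most one of each pair {x, 58−x}, plus the 8 elements whose complement lies outside the range or equal to its own complement.
The integers 29, …, 49 (21 of them) are such a set: any two sum to at least 29+30 = 59 > 58.
Any 22nd integer completes one of the 13 pairs, so 22 choices force a sum of 58.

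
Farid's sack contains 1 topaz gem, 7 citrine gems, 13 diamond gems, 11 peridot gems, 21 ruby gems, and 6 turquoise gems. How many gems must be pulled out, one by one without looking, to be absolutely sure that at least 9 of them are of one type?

By pigeonhole, the 6 types are the holes; the gems drawn are the pigeons.
To avoid 9 of any one type, the worst case takes at most 8 of each type, or every gem of a type that has fewer than 8.
That gives 1 + 7 + 8 + 8 + 8 + 6 = 38 gems with no type reaching 9.
The next gem forces some type to 9, so 38 + 1 = 39.

39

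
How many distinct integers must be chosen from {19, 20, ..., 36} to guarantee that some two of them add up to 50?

13

Two chosen integers sum to 50 exactly when both halves of some pair {x, 50−x} with 19 ≤ x ≤ 50−x ≤ 31 are chosen — 6 such pairs.
The remaining 6 elements (those with no distinct partner in range) can never complete a 50-sum, so the worst case takes all of them and one from each pair: 6 + 6 = 12.
The 13th integer has to be the second member of some pair, so 12 + 1 = 13.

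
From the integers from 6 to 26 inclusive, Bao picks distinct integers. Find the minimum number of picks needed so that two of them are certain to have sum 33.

12

A set avoiding the sum 33 can contain at most one of each pair {x, 33−x}, plus the 1 element whose complement lies outside the range.
The integers 6, …, 16 (11 of them) are such a set: any two sum to at least 6+7 = 13 and at most 15+16 = 31 < 33.
Any 12th integer completes one of the 10 pairs, so 12 choices force a sum of 33.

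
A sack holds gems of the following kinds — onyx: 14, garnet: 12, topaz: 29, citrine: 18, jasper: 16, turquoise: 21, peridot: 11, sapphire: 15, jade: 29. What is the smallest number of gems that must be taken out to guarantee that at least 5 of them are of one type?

An adversary could hand out at most 4 gems per type: 4 + 4 + 4 + 4 + 4 + 4 + 4 + 4 + 4 = 36 gems and still no type has 5.
One more gem lands in a type already at 4, so 37 draws are enough and 36 are not.

37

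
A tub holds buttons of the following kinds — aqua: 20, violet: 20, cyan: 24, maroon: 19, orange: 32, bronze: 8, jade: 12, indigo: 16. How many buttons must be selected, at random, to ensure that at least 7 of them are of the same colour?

By pigeonhole, the 8 colours are the holes; the buttons drawn are the pigeons.
To avoid 7 of any one colour, the worst case takes at most 6 of each colour.
That gives 6 + 6 + 6 + 6 + 6 + 6 + 6 + 6 = 48 buttons with no colour reaching 7.
The next button forces some colour to 7, so 48 + 1 = 49.

49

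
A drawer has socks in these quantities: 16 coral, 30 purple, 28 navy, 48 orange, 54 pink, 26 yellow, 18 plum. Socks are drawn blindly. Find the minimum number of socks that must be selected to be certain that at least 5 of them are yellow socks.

In the worst case for collecting yellow socks, every non-yellow sock comes out first.
There are 16 + 30 + 28 + 48 + 54 + 18 = 194 non-yellow socks altogether.
After those, each further sock must be yellow, so 194 + 5 = 199 draws guarantee 5 yellow socks.

199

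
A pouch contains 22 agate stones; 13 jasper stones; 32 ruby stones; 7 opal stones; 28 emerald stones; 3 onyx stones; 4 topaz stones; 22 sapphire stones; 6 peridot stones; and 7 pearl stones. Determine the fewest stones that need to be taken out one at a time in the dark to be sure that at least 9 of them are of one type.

By the pigeonhole principle, put each drawn stone into a box by type. The largest draw with every box below 9 takes min(count, 8) from each type; types with fewer than 8 contribute all they have.
Σ min(cᵢ, 8) = 8 + 8 + 8 + 7 + 8 + 3 + 4 + 8 + 6 + 7 = 67.
Draw number 67 + 1 = 68 must push one box to 9.

68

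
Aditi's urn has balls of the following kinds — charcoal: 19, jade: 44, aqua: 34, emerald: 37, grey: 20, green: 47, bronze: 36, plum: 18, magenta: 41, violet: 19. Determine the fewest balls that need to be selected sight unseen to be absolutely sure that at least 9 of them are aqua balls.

In the worst case for collecting aqua balls, every non-aqua ball comes out first.
There are 19 + 44 + 37 + 20 + 47 + 36 + 18 + 41 + 19 = 281 non-aqua balls altogether.
After those, each further ball must be aqua, so 281 + 9 = 290 draws guarantee 9 aqua balls.

290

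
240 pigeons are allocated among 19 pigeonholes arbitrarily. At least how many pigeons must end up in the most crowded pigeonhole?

The 19 pigeonholes are the holes and the 240 pigeons are the pigeons.
If every pigeonhole held at most 12 pigeons, the total would be at most 19 × 12 = 228, which is less than 240.
So some pigeonhole holds at least ⌈240/19⌉ = 13 pigeons.

13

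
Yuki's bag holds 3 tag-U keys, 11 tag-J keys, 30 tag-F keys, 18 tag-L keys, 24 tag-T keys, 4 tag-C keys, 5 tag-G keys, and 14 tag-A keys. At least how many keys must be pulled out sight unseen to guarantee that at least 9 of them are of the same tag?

The 8 tags are the holes; the keys drawn are the pigeons.
To avoid 9 of any one tag, the worst case takes at most 8 of each tag, or every key of a tag that has fewer than 8.
That gives 3 + 8 + 8 + 8 + 8 + 4 + 5 + 8 = 52 keys with no tag reaching 9.
The next key forces some tag to 9, so 52 + 1 = 53.

53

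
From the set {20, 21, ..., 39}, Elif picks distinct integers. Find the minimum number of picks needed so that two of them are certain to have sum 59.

11

Group the elements by complementary pair {x, 59−x}: {20,39}, {21,38}, {22,37}, …, giving 10 two-element pairs.
By pigeonhole, treating each of those 10 groups as a pigeonhole, one can pick one integer per group — 10 integers — with no two summing to 59.
The 11th integer lands in an occupied pair, forcing a sum of 59.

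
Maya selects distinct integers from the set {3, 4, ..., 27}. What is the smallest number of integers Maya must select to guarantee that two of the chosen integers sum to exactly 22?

18

Two chosen integers sum to 22 exactly when both halves of some pair {x, 22−x} with 3 ≤ x ≤ 22−x ≤ 19 are chosen — 8 such pairs.
The remaining 9 elements (those with no distinct partner in range) can never complete a 22-sum, so the worst case takes all of them and one from each pair: 9 + 8 = 17.
The 18th integer has to be the second member of some pair, so 17 + 1 = 18.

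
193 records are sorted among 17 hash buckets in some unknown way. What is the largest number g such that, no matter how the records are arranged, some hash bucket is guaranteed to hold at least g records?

By pigeonhole, the 17 hash buckets are the holes and the 193 records are the pigeons.
If every hash bucket held at most 11 records, the total would be at most 17 × 11 = 187, which is less than 193.
So some hash bucket holds at least ⌈193/17⌉ = 12 records.

12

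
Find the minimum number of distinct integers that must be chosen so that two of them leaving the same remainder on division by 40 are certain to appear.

41

Pigeonhole: the 40 residue classes mod 40 are the pigeonholes.
With 40 integers one could put 1 in each residue class and have no class reach 2.
The 41st integer pushes some class to 2, so 40·1 + 1 = 41.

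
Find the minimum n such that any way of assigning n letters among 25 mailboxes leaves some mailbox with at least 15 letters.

351

With 350 letters one could put exactly 14 in each of the 25 mailboxes, and no mailbox would reach 15.
By the pigeonhole principle, one more letter must land in a mailbox that already has 14, giving it 15.
So 25 × 14 + 1 = 351 letters are required.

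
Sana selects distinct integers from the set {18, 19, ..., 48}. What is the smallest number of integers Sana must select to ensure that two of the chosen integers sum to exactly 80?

24

A set avoiding the sum 80 can contain at most one of each pair {x, 80−x}, plus the 15 elements whose complement lies outside the range or equal to its own complement.
The integers 18, …, 40 (23 of them) are such a set: any two sum to at least 18+19 = 37 and at most 39+40 = 79 < 80.
Any 24th integer completes one of the 8 pairs, so 24 choices force a sum of 80.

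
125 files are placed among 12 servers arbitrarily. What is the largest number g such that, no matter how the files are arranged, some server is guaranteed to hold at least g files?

11

Pigeonhole: the 12 servers are the holes and the 125 files are the pigeons.
If every server held at most 10 files, the total would be at most 12 × 10 = 120, which is less than 125.
So some server holds at least ⌈125/12⌉ = 11 files.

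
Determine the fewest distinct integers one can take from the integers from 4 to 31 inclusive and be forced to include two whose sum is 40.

18

Group the elements by complementary pair {x, 40−x}: {9,31}, {10,30}, {11,29}, …, giving 11 two-element pairs, the single value 20 (it cannot pair with itself since the integers are distinct), and 5 integers whose partner 40−x falls outside [4,31].
Treating each of those 17 groups as a pigeonhole, one can pick one integer per group — 17 integers — with no two summing to 40.
The 18th integer lands in an occupied pair, forcing a sum of 40.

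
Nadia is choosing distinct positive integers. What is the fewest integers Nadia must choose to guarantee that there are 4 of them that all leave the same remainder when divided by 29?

The 29 residue classes mod 29 are the pigeonholes.
With 87 integers one could put 3 in each residue class and have no class reach 4.
The 88th integer pushes some class to 4, so 29·3 + 1 = 88.

88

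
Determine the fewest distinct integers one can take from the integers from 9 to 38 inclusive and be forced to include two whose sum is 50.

18

A set avoiding the sum 50 can contain at most one of each pair {x, 50−x}, plus the 4 elements whose complement lies outside the range or equal to its own complement.
The integers 9, …, 25 (17 of them) are such a set: any two sum to at least 9+10 = 19 and at most 24+25 = 49 < 50.
Any 18th integer completes one of the 13 pairs, so 18 choices force a sum of 50.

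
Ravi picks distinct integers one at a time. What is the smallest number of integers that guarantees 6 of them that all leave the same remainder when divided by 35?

The 35 residue classes mod 35 are the pigeonholes.
With 175 integers one could put 5 in each residue class and have no class reach 6.
The 176th integer pushes some class to 6, so 35·5 + 1 = 176.

176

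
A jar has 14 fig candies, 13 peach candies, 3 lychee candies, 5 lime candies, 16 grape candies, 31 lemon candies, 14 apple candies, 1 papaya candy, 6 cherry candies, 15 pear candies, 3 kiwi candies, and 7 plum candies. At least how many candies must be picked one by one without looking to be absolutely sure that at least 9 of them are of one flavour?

74

An adversary could hand out at most 8 candies per flavour (6 flavours run out sooner): 8 + 8 + 3 + 5 + 8 + 8 + 8 + 1 + 6 + 8 + 3 + 7 = 73 candies and still no flavour has 9.
One more candy lands in a flavour already at 8, so 74 draws are enough and 73 are not.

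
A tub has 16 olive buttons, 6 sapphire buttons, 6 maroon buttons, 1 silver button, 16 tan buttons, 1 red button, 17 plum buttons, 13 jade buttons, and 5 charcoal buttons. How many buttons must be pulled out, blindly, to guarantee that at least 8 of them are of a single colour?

An adversary could hand out at most 7 buttons per colour (5 colours run out sooner): 7 + 6 + 6 + 1 + 7 + 1 + 7 + 7 + 5 = 47 buttons and still no colour has 8.
One more button lands in a colour already at 7, so 48 draws are enough and 47 are not.

48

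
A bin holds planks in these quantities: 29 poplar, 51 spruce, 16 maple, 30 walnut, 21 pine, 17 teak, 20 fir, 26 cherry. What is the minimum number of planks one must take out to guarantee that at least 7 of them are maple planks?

In the worst case for collecting maple planks, every non-maple plank comes out first.
There are 29 + 51 + 30 + 21 + 17 + 20 + 26 = 194 non-maple planks altogether.
After those, each further plank must be maple, so 194 + 7 = 201 draws guarantee 7 maple planks.

201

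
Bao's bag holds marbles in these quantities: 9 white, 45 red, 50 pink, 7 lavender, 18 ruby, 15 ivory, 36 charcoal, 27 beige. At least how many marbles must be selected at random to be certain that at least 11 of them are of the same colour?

Pigeonhole: the 8 colours are the holes; the marbles drawn are the pigeons.
To avoid 11 of any one colour, the worst case takes at most 10 of each colour, or every marble of a colour that has fewer than 10.
That gives 9 + 10 + 10 + 7 + 10 + 10 + 10 + 10 = 76 marbles with no colour reaching 11.
The next marble forces some colour to 11, so 76 + 1 = 77.

77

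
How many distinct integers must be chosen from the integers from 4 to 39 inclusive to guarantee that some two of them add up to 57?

26

Two chosen integers sum to 57 exactly when both halves of some pair {x, 57−x} with 18 ≤ x ≤ 57−x ≤ 39 are chosen — 11 such pairs.
The remaining 14 elements (those with no distinct partner in range) can never complete a 57-sum, so the worst case takes all of them and one from each pair: 14 + 11 = 25.
The 26th integer has to be the second member of some pair, so 25 + 1 = 26.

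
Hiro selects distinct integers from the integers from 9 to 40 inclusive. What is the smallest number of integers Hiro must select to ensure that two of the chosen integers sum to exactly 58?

22

Two chosen integers sum to 58 exactly when both halves of some pair {x, 58−x} with 18 ≤ x ≤ 58−x ≤ 40 are chosen — 11 such pairs.
The remaining 10 elements (those with no distinct partner in range) can never complete a 58-sum, so the worst case takes all of them and one from each pair: 10 + 11 = 21.
By pigeonhole, the 22nd integer has to be the second member of some pair, so 21 + 1 = 22.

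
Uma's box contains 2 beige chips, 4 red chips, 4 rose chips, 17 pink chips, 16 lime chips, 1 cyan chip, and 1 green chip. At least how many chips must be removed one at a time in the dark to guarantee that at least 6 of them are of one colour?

23

An adversary could hand out at most 5 chips per colour (5 colours run out sooner): 2 + 4 + 4 + 5 + 5 + 1 + 1 = 22 chips and still no colour has 6.
One more chip lands in a colour already at 5, so 23 draws are enough and 22 are not.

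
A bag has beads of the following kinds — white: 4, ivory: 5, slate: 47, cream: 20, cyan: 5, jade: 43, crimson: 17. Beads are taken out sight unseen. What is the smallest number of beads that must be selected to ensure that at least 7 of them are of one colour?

39

By the pigeonhole principle, put each drawn bead into a box by colour. The largest draw with every box below 7 takes min(count, 6) from each colour; colours with fewer than 6 contribute all they have.
Σ min(cᵢ, 6) = 4 + 5 + 6 + 6 + 5 + 6 + 6 = 38.
Draw number 38 + 1 = 39 must push one box to 7.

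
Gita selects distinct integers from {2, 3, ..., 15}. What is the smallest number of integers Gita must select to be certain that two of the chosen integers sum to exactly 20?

Group the elements by complementary pair {x, 20−x}: {5,15}, {6,14}, {7,13}, …, giving 5 two-element pairs, the single value 10 (it cannot pair with itself since the integers are distinct), and 3 integers whose partner 20−x falls outside [2,15].
Pigeonhole: treating each of those 9 groups as a pigeonhole, one can pick one integer per group — 9 integers — with no two summing to 20.
The 10th integer lands in an occupied pair, forcing a sum of 20.

10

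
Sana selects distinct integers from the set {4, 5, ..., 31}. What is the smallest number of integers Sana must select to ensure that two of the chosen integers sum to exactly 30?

18

Group the elements by complementary pair {x, 30−x}: {4,26}, {5,25}, {6,24}, …, giving 11 two-element pairs; the single value 15 (it cannot pair with itself since the integers are distinct); and 5 integers whose partner 30−x falls outside [4,31].
Treating each of those 17 groups as a pigeonhole, one can pick one integer per group — 17 integers — with no two summing to 30.
The 18th integer lands in an occupied pair, forcing a sum of 30.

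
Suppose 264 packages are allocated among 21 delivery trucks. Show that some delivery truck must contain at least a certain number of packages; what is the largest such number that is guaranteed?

The 21 delivery trucks are the holes and the 264 packages are the pigeons.
If every delivery truck held at most 12 packages, the total would be at most 21 × 12 = 252, which is less than 264.
So some delivery truck holds at least ⌈264/21⌉ = 13 packages.

13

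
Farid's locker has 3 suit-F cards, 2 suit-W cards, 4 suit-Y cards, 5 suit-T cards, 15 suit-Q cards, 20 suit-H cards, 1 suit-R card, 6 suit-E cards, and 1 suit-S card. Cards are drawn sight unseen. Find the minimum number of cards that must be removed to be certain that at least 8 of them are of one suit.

By pigeonhole, put each drawn card into a box by suit. The largest draw with every box below 8 takes min(count, 7) from each suit; suits with fewer than 7 contribute all they have.
Σ min(cᵢ, 7) = 3 + 2 + 4 + 5 + 7 + 7 + 1 + 6 + 1 = 36.
Draw number 36 + 1 = 37 must push one box to 8.

37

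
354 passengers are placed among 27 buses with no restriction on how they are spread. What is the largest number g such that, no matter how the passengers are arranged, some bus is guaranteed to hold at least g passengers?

14

The 27 buses are the holes and the 354 passengers are the pigeons.
If every bus held at most 13 passengers, the total would be at most 27 × 13 = 351, which is less than 354.
So some bus holds at least ⌈354/27⌉ = 14 passengers.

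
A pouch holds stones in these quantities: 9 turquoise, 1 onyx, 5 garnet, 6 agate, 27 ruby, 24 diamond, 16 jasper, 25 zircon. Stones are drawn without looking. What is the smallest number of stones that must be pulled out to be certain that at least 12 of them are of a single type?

66

An adversary could hand out at most 11 stones per type (4 types run out sooner): 9 + 1 + 5 + 6 + 11 + 11 + 11 + 11 = 65 stones and still no type has 12.
Pigeonhole: one more stone lands in a type already at 11, so 66 draws are enough and 65 are not.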